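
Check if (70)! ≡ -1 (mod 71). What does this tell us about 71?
(70)! mod 71 = 70. Since this equals -1 (mod 71), Wilson confirms 71 is prime.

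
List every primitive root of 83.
Primitive roots mod 83: {2, 5, 6, 8, 13, 14, 15, 18, 19, 20, 22, 24, 32, 34, 35, 39, 42, 43, 45, 46, 47, 50, 52, 53, 54, 55, 56, 57, 58, 60, 62, 66, 67, 71, 72, 73, 74, 76, 79, 80}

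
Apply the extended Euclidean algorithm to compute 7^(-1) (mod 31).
Extended GCD: 7(9) + 31(-2) = 1. So 7^(-1) ≡ 9 ≡ 9 (mod 31). Verify: 7 × 9 = 63 ≡ 1 (mod 31)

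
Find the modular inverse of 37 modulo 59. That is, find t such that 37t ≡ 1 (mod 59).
8

Using Extended Euclidean Algorithm:
gcd(37, 59) = 1
Bezout coefficients: 37 × 8 + 59 × -5 = 1
So 37 × 8 ≡ 1 (mod 59)
The inverse is 8 mod 59 = 8
Verification: 37 × 8 = 296 = 5 × 59 + 1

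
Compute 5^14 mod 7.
Using Fermat: 5^{6} ≡ 1 (mod 7). 14 ≡ 2 (mod 6). So 5^{14} ≡ 5^{2} ≡ 4 (mod 7)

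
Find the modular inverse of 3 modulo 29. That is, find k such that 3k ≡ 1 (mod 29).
10

Using Extended Euclidean Algorithm:
gcd(3, 29) = 1
Bezout coefficients: 3 × 10 + 29 × -1 = 1
So 3 × 10 ≡ 1 (mod 29)
The inverse is 10 mod 29 = 10
Verification: 3 × 10 = 30 = 1 × 29 + 1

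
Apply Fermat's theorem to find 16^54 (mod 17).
By Fermat: 16^{16} ≡ 1 (mod 17). 54 = 3×16 + 6. So 16^{54} ≡ 16^{6} ≡ 1 (mod 17)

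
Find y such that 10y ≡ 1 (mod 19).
10^(-1) ≡ 2 (mod 19). Verification: 10 × 2 = 20 ≡ 1 (mod 19)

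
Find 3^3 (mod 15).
3 = 2 + 1 (binary 11). Repeated squaring mod 15: 3^1 ≡ 3; 3^2 ≡ 3² = 9 ≡ 9. Multiply: 3^3 = 3^2 × 3^1 ≡ 9 × 3 (mod 15): 9 × 3 = 27 ≡ 12. So 3^3 ≡ 12 (mod 15).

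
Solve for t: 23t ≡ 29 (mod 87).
58

Since gcd(23, 87) = 1 divides 29, a solution exists.
Multiply both sides by the inverse of 23 mod 87:
  23^(-1) mod 87 = 53
  x ≡ 53 × 29 ≡ 1537 ≡ 58 (mod 87)
Verification: 23 × 58 = 1334 = 15 × 87 + 29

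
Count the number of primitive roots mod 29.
Number of primitive roots mod 29 = φ(28) = 12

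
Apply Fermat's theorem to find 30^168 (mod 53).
By Fermat: 30^{52} ≡ 1 (mod 53). 168 = 3×52 + 12. So 30^{168} ≡ 30^{12} ≡ 1 (mod 53)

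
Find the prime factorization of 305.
5 × 61

Divide by primes starting from smallest:
305 ÷ 5 = 61
61 ÷ 61 = 1

305 = 5 × 61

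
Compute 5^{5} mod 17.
14

Using successive squaring:
Binary expansion of 5: 101
Powers of 5 mod 17 (each is the square of the previous):
  5^1 ≡ 5 (mod 17)
  5^2 ≡ 5² = 25 ≡ 8 (mod 17)
  5^4 ≡ 8² = 64 ≡ 13 (mod 17)
5 = 4 + 1, so 5^5 = 5^4 × 5^1 ≡ 13 × 5 (mod 17)
Multiplying step by step:
  13 × 5 = 65 ≡ 14 (mod 17)
Result: 5^5 ≡ 14 (mod 17)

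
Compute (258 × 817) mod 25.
11

(258 × 817) = 210786
210786 mod 25 = 11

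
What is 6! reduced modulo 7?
By Wilson's theorem, (6)! ≡ -1 ≡ 6 (mod 7)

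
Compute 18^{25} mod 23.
13

Using successive squaring:
Binary expansion of 25: 11001
Powers of 18 mod 23 (each is the square of the previous):
  18^1 ≡ 18 (mod 23)
  18^2 ≡ 18² = 324 ≡ 2 (mod 23)
  18^4 ≡ 2² = 4 ≡ 4 (mod 23)
  18^8 ≡ 4² = 16 ≡ 16 (mod 23)
  18^16 ≡ 16² = 256 ≡ 3 (mod 23)
25 = 16 + 8 + 1, so 18^25 = 18^16 × 18^8 × 18^1 ≡ 3 × 16 × 18 (mod 23)
Multiplying step by step:
  3 × 16 = 48 ≡ 2 (mod 23)
  2 × 18 = 36 ≡ 13 (mod 23)
Result: 18^25 ≡ 13 (mod 23)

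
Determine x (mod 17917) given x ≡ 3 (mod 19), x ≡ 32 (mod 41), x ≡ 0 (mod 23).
16514

Using the Chinese Remainder Theorem:
M = product of moduli = 17917
For equation 1: M_1 = 943, 943 ≡ 12 (mod 19), inverse of 943 mod 19 is 8 (check: 12 × 8 = 96 ≡ 1 (mod 19))
For equation 2: M_2 = 437, 437 ≡ 27 (mod 41), inverse of 437 mod 41 is 38 (check: 27 × 38 = 1026 ≡ 1 (mod 41))
For equation 3: M_3 = 779, 779 ≡ 20 (mod 23), inverse of 779 mod 23 is 15 (check: 20 × 15 = 300 ≡ 1 (mod 23))
Combine: x ≡ Σ r_i×M_i×(M_i⁻¹ mod m_i) = 3×943×8 + 32×437×38 + 0×779×15 = 22632 + 531392 + 0 = 554024
554024 mod 17917 = 16514
x ≡ 16514 (mod 17917)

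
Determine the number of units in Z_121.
110

Prime factorization: 121 = 11^2
Using the formula φ(n) = n × Π(1 - 1/p) for each prime factor p:
φ(121) = 121 × (1 - 1/11)
φ(121) = 110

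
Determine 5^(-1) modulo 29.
5^(-1) ≡ 6 (mod 29). Verification: 5 × 6 = 30 ≡ 1 (mod 29)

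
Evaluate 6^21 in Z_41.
Using repeated squaring. 21 = 16 + 4 + 1 (binary 10101). Repeated squaring mod 41: 6^1 ≡ 6; 6^2 ≡ 6² = 36 ≡ 36; 6^4 ≡ 36² = 1296 ≡ 25; 6^8 ≡ 25² = 625 ≡ 10; 6^16 ≡ 10² = 100 ≡ 18. Multiply: 6^21 = 6^16 × 6^4 × 6^1 ≡ 18 × 25 × 6 (mod 41): 18 × 25 = 450 ≡ 40; 40 × 6 = 240 ≡ 35. So 6^21 ≡ 35 (mod 41).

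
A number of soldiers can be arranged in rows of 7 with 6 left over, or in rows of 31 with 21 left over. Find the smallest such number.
M = 7 × 31 = 217. M₁ = 31, y₁ ≡ 5 (mod 7). M₂ = 7, y₂ ≡ 9 (mod 31). x = 6×31×5 + 21×7×9 ≡ 83 (mod 217). The smallest positive such number is 83.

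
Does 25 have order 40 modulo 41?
p - 1 = 40 has prime divisors 2, 5. Check 25^(40/q) mod 41 for each: 25^(40/2) = 25^20 ≡ 1, 25^(40/5) = 25^8 ≡ 37 (mod 41). Since 25^20 ≡ 1 (mod 41), the order of 25 divides 20 (in fact the order is 10) ≠ 40, so it is not a primitive root.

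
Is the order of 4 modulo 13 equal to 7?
No, the actual order is 6, not 7.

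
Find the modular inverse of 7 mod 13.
7^(-1) ≡ 2 (mod 13). Verification: 7 × 2 = 14 ≡ 1 (mod 13)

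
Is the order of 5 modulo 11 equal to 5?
Yes, ord_11(5) = 5.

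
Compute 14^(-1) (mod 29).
14^(-1) ≡ 27 (mod 29). Verification: 14 × 27 = 378 ≡ 1 (mod 29)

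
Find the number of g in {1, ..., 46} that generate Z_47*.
Number of primitive roots mod 47 = φ(46) = 22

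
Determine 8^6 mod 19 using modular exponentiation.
6 = 4 + 2 (binary 110). Repeated squaring mod 19: 8^1 ≡ 8; 8^2 ≡ 8² = 64 ≡ 7; 8^4 ≡ 7² = 49 ≡ 11. Multiply: 8^6 = 8^4 × 8^2 ≡ 11 × 7 (mod 19): 11 × 7 = 77 ≡ 1. So 8^6 ≡ 1 (mod 19).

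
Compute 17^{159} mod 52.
25

Using successive squaring:
Binary expansion of 159: 10011111
Powers of 17 mod 52 (each is the square of the previous):
  17^1 ≡ 17 (mod 52)
  17^2 ≡ 17² = 289 ≡ 29 (mod 52)
  17^4 ≡ 29² = 841 ≡ 9 (mod 52)
  17^8 ≡ 9² = 81 ≡ 29 (mod 52)
  17^16 ≡ 29² = 841 ≡ 9 (mod 52)
  17^32 ≡ 9² = 81 ≡ 29 (mod 52)
  17^64 ≡ 29² = 841 ≡ 9 (mod 52)
  17^128 ≡ 9² = 81 ≡ 29 (mod 52)
159 = 128 + 16 + 8 + 4 + 2 + 1, so 17^159 = 17^128 × 17^16 × 17^8 × 17^4 × 17^2 × 17^1 ≡ 29 × 9 × 29 × 9 × 29 × 17 (mod 52)
Multiplying step by step:
  29 × 9 = 261 ≡ 1 (mod 52)
  1 × 29 = 29 ≡ 29 (mod 52)
  29 × 9 = 261 ≡ 1 (mod 52)
  1 × 29 = 29 ≡ 29 (mod 52)
  29 × 17 = 493 ≡ 25 (mod 52)
Result: 17^159 ≡ 25 (mod 52)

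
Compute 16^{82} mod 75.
31

Using successive squaring:
Binary expansion of 82: 1010010
Powers of 16 mod 75 (each is the square of the previous):
  16^1 ≡ 16 (mod 75)
  16^2 ≡ 16² = 256 ≡ 31 (mod 75)
  16^4 ≡ 31² = 961 ≡ 61 (mod 75)
  16^8 ≡ 61² = 3721 ≡ 46 (mod 75)
  16^16 ≡ 46² = 2116 ≡ 16 (mod 75)
  16^32 ≡ 16² = 256 ≡ 31 (mod 75)
  16^64 ≡ 31² = 961 ≡ 61 (mod 75)
82 = 64 + 16 + 2, so 16^82 = 16^64 × 16^16 × 16^2 ≡ 61 × 16 × 31 (mod 75)
Multiplying step by step:
  61 × 16 = 976 ≡ 1 (mod 75)
  1 × 31 = 31 ≡ 31 (mod 75)
Result: 16^82 ≡ 31 (mod 75)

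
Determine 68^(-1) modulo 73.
68^(-1) ≡ 29 (mod 73). Verification: 68 × 29 = 1972 ≡ 1 (mod 73)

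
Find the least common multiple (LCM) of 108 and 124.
3348

First find GCD(108, 124) using the Euclidean algorithm:
108 = 0 × 124 + 108
124 = 1 × 108 + 16
108 = 6 × 16 + 12
16 = 1 × 12 + 4
12 = 3 × 4 + 0
GCD(108, 124) = 4

LCM formula: LCM(a, b) = (a × b) / GCD(a, b)
LCM(108, 124) = (108 × 124) / 4
LCM(108, 124) = 13392 / 4
LCM(108, 124) = 3348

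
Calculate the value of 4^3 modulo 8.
3 = 2 + 1 (binary 11). Repeated squaring mod 8: 4^1 ≡ 4; 4^2 ≡ 4² = 16 ≡ 0. Multiply: 4^3 = 4^2 × 4^1 ≡ 0 × 4 (mod 8): 0 × 4 = 0 ≡ 0. So 4^3 ≡ 0 (mod 8).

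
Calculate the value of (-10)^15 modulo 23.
Using repeated squaring. (-10) ≡ 13 (mod 23). 15 = 8 + 4 + 2 + 1 (binary 1111). Repeated squaring mod 23: 13^1 ≡ 13; 13^2 ≡ 13² = 169 ≡ 8; 13^4 ≡ 8² = 64 ≡ 18; 13^8 ≡ 18² = 324 ≡ 2. Multiply: (-10)^15 ≡ 13^8 × 13^4 × 13^2 × 13^1 ≡ 2 × 18 × 8 × 13 (mod 23): 2 × 18 = 36 ≡ 13; 13 × 8 = 104 ≡ 12; 12 × 13 = 156 ≡ 18. So (-10)^15 ≡ 18 (mod 23).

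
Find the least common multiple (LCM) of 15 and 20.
60

First find GCD(15, 20) using the Euclidean algorithm:
15 = 0 × 20 + 15
20 = 1 × 15 + 5
15 = 3 × 5 + 0
GCD(15, 20) = 5

LCM formula: LCM(a, b) = (a × b) / GCD(a, b)
LCM(15, 20) = (15 × 20) / 5
LCM(15, 20) = 300 / 5
LCM(15, 20) = 60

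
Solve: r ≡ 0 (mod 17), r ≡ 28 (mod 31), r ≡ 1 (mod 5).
M = 17 × 31 × 5 = 2635. M₁ = 155, y₁ ≡ 9 (mod 17). M₂ = 85, y₂ ≡ 27 (mod 31). M₃ = 527, y₃ ≡ 3 (mod 5). r = 0×155×9 + 28×85×27 + 1×527×3 ≡ 2601 (mod 2635)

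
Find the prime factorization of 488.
2^3 × 61

Divide by primes starting from smallest:
488 ÷ 2 = 244
244 ÷ 2 = 122
122 ÷ 2 = 61
61 ÷ 61 = 1

488 = 2^3 × 61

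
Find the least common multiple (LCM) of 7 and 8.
56

First find GCD(7, 8) using the Euclidean algorithm:
7 = 0 × 8 + 7
8 = 1 × 7 + 1
7 = 7 × 1 + 0
GCD(7, 8) = 1

LCM formula: LCM(a, b) = (a × b) / GCD(a, b)
LCM(7, 8) = (7 × 8) / 1
LCM(7, 8) = 56 / 1
LCM(7, 8) = 56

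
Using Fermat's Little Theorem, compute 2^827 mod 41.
By Fermat: 2^{40} ≡ 1 (mod 41). 827 ≡ 27 (mod 40). So 2^{827} ≡ 2^{27} ≡ 5 (mod 41)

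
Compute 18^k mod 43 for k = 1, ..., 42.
g^1, g^2, ..., g^{42} mod 43: {18, 23, 27, 13, 19, 41, 7, 40, 32, 17, 5, 4, 29, 6, 22, 9, 33, 35, 28, 31, 42, 25, 20, 16, 30, 24, 2, 36, 3, 11, 26, 38, 39, 14, 37, 21, 34, 10, 8, 15, 12, 1}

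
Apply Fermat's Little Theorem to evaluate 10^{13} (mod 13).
10

By Fermat's Little Theorem, a^(p-1) ≡ 1 (mod p) for prime p and gcd(a, p) = 1
Here p = 13, so 10^12 ≡ 1 (mod 13)
We can reduce the exponent: 13 mod 12 = 1
So 10^13 ≡ 10^1 (mod 13)
Computing: 10^1 mod 13 = 10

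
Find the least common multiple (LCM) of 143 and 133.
19019

First find GCD(143, 133) using the Euclidean algorithm:
143 = 1 × 133 + 10
133 = 13 × 10 + 3
10 = 3 × 3 + 1
3 = 3 × 1 + 0
GCD(143, 133) = 1

LCM formula: LCM(a, b) = (a × b) / GCD(a, b)
LCM(143, 133) = (143 × 133) / 1
LCM(143, 133) = 19019 / 1
LCM(143, 133) = 19019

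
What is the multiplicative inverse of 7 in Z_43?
7^(-1) ≡ 37 (mod 43). Verification: 7 × 37 = 259 ≡ 1 (mod 43)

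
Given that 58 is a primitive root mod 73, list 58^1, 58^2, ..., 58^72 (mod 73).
g^1, g^2, ..., g^{72} mod 73: {58, 6, 56, 36, 44, 70, 45, 55, 51, 38, 14, 9, 11, 54, 66, 32, 31, 46, 40, 57, 21, 50, 53, 8, 26, 48, 10, 69, 60, 49, 68, 2, 43, 12, 39, 72, 15, 67, 17, 37, 29, 3, 28, 18, 22, 35, 59, 64, 62, 19, 7, 41, 42, 27, 33, 16, 52, 23, 20, 65, 47, 25, 63, 4, 13, 24, 5, 71, 30, 61, 34, 1}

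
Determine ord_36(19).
Powers of 19 mod 36: 19^1≡19, 19^2≡1. Order = 2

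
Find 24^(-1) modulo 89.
26

Using Extended Euclidean Algorithm:
gcd(24, 89) = 1
Bezout coefficients: 24 × 26 + 89 × -7 = 1
So 24 × 26 ≡ 1 (mod 89)
The inverse is 26 mod 89 = 26
Verification: 24 × 26 = 624 = 7 × 89 + 1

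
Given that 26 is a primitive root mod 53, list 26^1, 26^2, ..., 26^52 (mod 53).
g^1, g^2, ..., g^{52} mod 53: {26, 40, 33, 10, 48, 29, 12, 47, 3, 25, 14, 46, 30, 38, 34, 36, 35, 9, 22, 42, 32, 37, 8, 49, 2, 52, 27, 13, 20, 43, 5, 24, 41, 6, 50, 28, 39, 7, 23, 15, 19, 17, 18, 44, 31, 11, 21, 16, 45, 4, 51, 1}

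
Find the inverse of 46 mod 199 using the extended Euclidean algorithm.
Extended GCD: 46(13) + 199(-3) = 1. So 46^(-1) ≡ 13 ≡ 13 (mod 199). Verify: 46 × 13 = 598 ≡ 1 (mod 199)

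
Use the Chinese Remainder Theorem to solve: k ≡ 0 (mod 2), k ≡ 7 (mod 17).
24

Using the Chinese Remainder Theorem:
M = product of moduli = 34
For equation 1: M_1 = 17, 17 ≡ 1 (mod 2), inverse of 17 mod 2 is 1 (check: 1 × 1 = 1 ≡ 1 (mod 2))
For equation 2: M_2 = 2, 2 ≡ 2 (mod 17), inverse of 2 mod 17 is 9 (check: 2 × 9 = 18 ≡ 1 (mod 17))
Combine: k ≡ Σ r_i×M_i×(M_i⁻¹ mod m_i) = 0×17×1 + 7×2×9 = 0 + 126 = 126
126 mod 34 = 24
k ≡ 24 (mod 34)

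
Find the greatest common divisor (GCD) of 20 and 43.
1

Using the Euclidean algorithm:
20 = 0 × 43 + 20
43 = 2 × 20 + 3
20 = 6 × 3 + 2
3 = 1 × 2 + 1
2 = 2 × 1 + 0

GCD(20, 43) = 1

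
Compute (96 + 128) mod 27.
8

(96 + 128) = 224
224 mod 27 = 8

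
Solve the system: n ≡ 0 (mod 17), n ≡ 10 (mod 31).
M = 17 × 31 = 527. M₁ = 31, y₁ ≡ 11 (mod 17). M₂ = 17, y₂ ≡ 11 (mod 31). n = 0×31×11 + 10×17×11 ≡ 289 (mod 527)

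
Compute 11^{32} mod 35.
16

Using successive squaring:
Binary expansion of 32: 100000
Powers of 11 mod 35 (each is the square of the previous):
  11^1 ≡ 11 (mod 35)
  11^2 ≡ 11² = 121 ≡ 16 (mod 35)
  11^4 ≡ 16² = 256 ≡ 11 (mod 35)
  11^8 ≡ 11² = 121 ≡ 16 (mod 35)
  11^16 ≡ 16² = 256 ≡ 11 (mod 35)
  11^32 ≡ 11² = 121 ≡ 16 (mod 35)
32 is a power of 2, so 11^32 is the last square: ≡ 16 (mod 35)
Result: 11^32 ≡ 16 (mod 35)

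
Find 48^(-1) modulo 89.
13

Using Extended Euclidean Algorithm:
gcd(48, 89) = 1
Bezout coefficients: 48 × 13 + 89 × -7 = 1
So 48 × 13 ≡ 1 (mod 89)
The inverse is 13 mod 89 = 13
Verification: 48 × 13 = 624 = 7 × 89 + 1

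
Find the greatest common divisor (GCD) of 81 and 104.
1

Using the Euclidean algorithm:
81 = 0 × 104 + 81
104 = 1 × 81 + 23
81 = 3 × 23 + 12
23 = 1 × 12 + 11
12 = 1 × 11 + 1
11 = 11 × 1 + 0

GCD(81, 104) = 1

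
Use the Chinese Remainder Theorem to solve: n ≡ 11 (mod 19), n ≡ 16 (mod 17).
220

Using the Chinese Remainder Theorem:
M = product of moduli = 323
For equation 1: M_1 = 17, 17 ≡ 17 (mod 19), inverse of 17 mod 19 is 9 (check: 17 × 9 = 153 ≡ 1 (mod 19))
For equation 2: M_2 = 19, 19 ≡ 2 (mod 17), inverse of 19 mod 17 is 9 (check: 2 × 9 = 18 ≡ 1 (mod 17))
Combine: n ≡ Σ r_i×M_i×(M_i⁻¹ mod m_i) = 11×17×9 + 16×19×9 = 1683 + 2736 = 4419
4419 mod 323 = 220
n ≡ 220 (mod 323)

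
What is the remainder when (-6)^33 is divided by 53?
Using repeated squaring. (-6) ≡ 47 (mod 53). 33 = 32 + 1 (binary 100001). Repeated squaring mod 53: 47^1 ≡ 47; 47^2 ≡ 47² = 2209 ≡ 36; 47^4 ≡ 36² = 1296 ≡ 24; 47^8 ≡ 24² = 576 ≡ 46; 47^16 ≡ 46² = 2116 ≡ 49; 47^32 ≡ 49² = 2401 ≡ 16. Multiply: (-6)^33 ≡ 47^32 × 47^1 ≡ 16 × 47 (mod 53): 16 × 47 = 752 ≡ 10. So (-6)^33 ≡ 10 (mod 53).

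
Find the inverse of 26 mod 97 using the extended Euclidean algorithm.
Extended GCD: 26(-41) + 97(11) = 1. So 26^(-1) ≡ 56 ≡ 56 (mod 97). Verify: 26 × 56 = 1456 ≡ 1 (mod 97)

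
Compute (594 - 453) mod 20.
1

(594 - 453) = 141
141 mod 20 = 1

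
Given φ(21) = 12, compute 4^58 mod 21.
By Euler: 4^{12} ≡ 1 (mod 21) since gcd(4, 21) = 1. 58 = 4×12 + 10. So 4^{58} ≡ 4^{10} ≡ 4 (mod 21)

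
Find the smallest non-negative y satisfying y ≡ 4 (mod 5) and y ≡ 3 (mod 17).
M = 5 × 17 = 85. M₁ = 17, y₁ ≡ 3 (mod 5). M₂ = 5, y₂ ≡ 7 (mod 17). y = 4×17×3 + 3×5×7 ≡ 54 (mod 85)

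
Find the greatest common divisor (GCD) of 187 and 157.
1

Using the Euclidean algorithm:
187 = 1 × 157 + 30
157 = 5 × 30 + 7
30 = 4 × 7 + 2
7 = 3 × 2 + 1
2 = 2 × 1 + 0

GCD(187, 157) = 1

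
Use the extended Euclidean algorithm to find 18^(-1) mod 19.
Extended GCD: 18(-1) + 19(1) = 1. So 18^(-1) ≡ 18 ≡ 18 (mod 19). Verify: 18 × 18 = 324 ≡ 1 (mod 19)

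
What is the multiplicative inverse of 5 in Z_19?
4

Using Extended Euclidean Algorithm:
gcd(5, 19) = 1
Bezout coefficients: 5 × 4 + 19 × -1 = 1
So 5 × 4 ≡ 1 (mod 19)
The inverse is 4 mod 19 = 4
Verification: 5 × 4 = 20 = 1 × 19 + 1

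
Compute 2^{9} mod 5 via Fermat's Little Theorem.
2

By Fermat's Little Theorem, a^(p-1) ≡ 1 (mod p) for prime p and gcd(a, p) = 1
Here p = 5, so 2^4 ≡ 1 (mod 5)
We can reduce the exponent: 9 mod 4 = 1
So 2^9 ≡ 2^1 (mod 5)
Computing: 2^1 mod 5 = 2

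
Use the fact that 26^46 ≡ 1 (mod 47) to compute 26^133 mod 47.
By Fermat: 26^{46} ≡ 1 (mod 47). 133 = 2×46 + 41. So 26^{133} ≡ 26^{41} ≡ 30 (mod 47)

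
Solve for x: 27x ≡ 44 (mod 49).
47

Since gcd(27, 49) = 1 divides 44, a solution exists.
Multiply both sides by the inverse of 27 mod 49:
  27^(-1) mod 49 = 20
  x ≡ 20 × 44 ≡ 880 ≡ 47 (mod 49)
Verification: 27 × 47 = 1269 = 25 × 49 + 44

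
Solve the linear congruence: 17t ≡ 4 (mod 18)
14

Since gcd(17, 18) = 1 divides 4, a solution exists.
Multiply both sides by the inverse of 17 mod 18:
  17^(-1) mod 18 = 17
  x ≡ 17 × 4 ≡ 68 ≡ 14 (mod 18)
Verification: 17 × 14 = 238 = 13 × 18 + 4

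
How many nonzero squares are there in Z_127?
For prime 127, there are (p-1)/2 = (127-1)/2 = 63 quadratic residues (excluding 0).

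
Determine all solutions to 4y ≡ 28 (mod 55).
7

Since gcd(4, 55) = 1 divides 28, a solution exists.
Multiply both sides by the inverse of 4 mod 55:
  4^(-1) mod 55 = 14
  x ≡ 14 × 28 ≡ 392 ≡ 7 (mod 55)
Verification: 4 × 7 = 28 = 0 × 55 + 28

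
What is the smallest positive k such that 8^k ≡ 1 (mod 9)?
Powers of 8 mod 9: 8^1≡8, 8^2≡1. Order = 2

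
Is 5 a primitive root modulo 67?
p - 1 = 66 has prime divisors 2, 3, 11. Check 5^(66/q) mod 67 for each: 5^(66/2) = 5^33 ≡ 66, 5^(66/3) = 5^22 ≡ 1, 5^(66/11) = 5^6 ≡ 14 (mod 67). Since 5^22 ≡ 1 (mod 67), the order of 5 divides 22 (in fact the order is 22) ≠ 66, so it is not a primitive root.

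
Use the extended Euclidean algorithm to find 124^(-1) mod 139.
Extended GCD: 124(37) + 139(-33) = 1. So 124^(-1) ≡ 37 ≡ 37 (mod 139). Verify: 124 × 37 = 4588 ≡ 1 (mod 139)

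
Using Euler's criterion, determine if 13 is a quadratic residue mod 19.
By Euler's criterion: 13^{9} ≡ 18 (mod 19). Since this equals -1 (≡ 18), 13 is not a QR.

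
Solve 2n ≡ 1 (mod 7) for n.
4

Using Extended Euclidean Algorithm:
gcd(2, 7) = 1
Bezout coefficients: 2 × -3 + 7 × 1 = 1
So 2 × -3 ≡ 1 (mod 7)
The inverse is -3 mod 7 = 4
Verification: 2 × 4 = 8 = 1 × 7 + 1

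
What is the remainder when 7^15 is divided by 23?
Using repeated squaring. 15 = 8 + 4 + 2 + 1 (binary 1111). Repeated squaring mod 23: 7^1 ≡ 7; 7^2 ≡ 7² = 49 ≡ 3; 7^4 ≡ 3² = 9 ≡ 9; 7^8 ≡ 9² = 81 ≡ 12. Multiply: 7^15 = 7^8 × 7^4 × 7^2 × 7^1 ≡ 12 × 9 × 3 × 7 (mod 23): 12 × 9 = 108 ≡ 16; 16 × 3 = 48 ≡ 2; 2 × 7 = 14 ≡ 14. So 7^15 ≡ 14 (mod 23).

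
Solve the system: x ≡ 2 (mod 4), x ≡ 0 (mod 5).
M = 4 × 5 = 20. M₁ = 5, y₁ ≡ 1 (mod 4). M₂ = 4, y₂ ≡ 4 (mod 5). x = 2×5×1 + 0×4×4 ≡ 10 (mod 20)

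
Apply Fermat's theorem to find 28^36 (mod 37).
By Fermat's Little Theorem, 28^{36} ≡ 1 (mod 37) since 37 is prime and gcd(28, 37) = 1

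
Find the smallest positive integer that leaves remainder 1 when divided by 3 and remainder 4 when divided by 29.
M = 3 × 29 = 87. M₁ = 29, y₁ ≡ 2 (mod 3). M₂ = 3, y₂ ≡ 10 (mod 29). k = 1×29×2 + 4×3×10 ≡ 4 (mod 87). The smallest positive such number is 4.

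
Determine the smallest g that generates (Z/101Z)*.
2

A primitive root g modulo p has order p-1 = 100
Prime divisors of 100: [2, 5]
g is a primitive root iff g^(100/q) ≢ 1 (mod 101) for each prime divisor q
Testing small values:
  g = 2: 2^50 ≡ 100, 2^20 ≡ 95 (mod 101) → none is 1, primitive root!
The smallest primitive root is 2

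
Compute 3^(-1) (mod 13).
3^(-1) ≡ 9 (mod 13). Verification: 3 × 9 = 27 ≡ 1 (mod 13)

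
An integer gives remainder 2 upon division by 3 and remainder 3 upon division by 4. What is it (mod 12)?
M = 3 × 4 = 12. M₁ = 4, y₁ ≡ 1 (mod 3). M₂ = 3, y₂ ≡ 3 (mod 4). x = 2×4×1 + 3×3×3 ≡ 11 (mod 12). The smallest positive such number is 11.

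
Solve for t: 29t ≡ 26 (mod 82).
32

Since gcd(29, 82) = 1 divides 26, a solution exists.
Multiply both sides by the inverse of 29 mod 82:
  29^(-1) mod 82 = 17
  x ≡ 17 × 26 ≡ 442 ≡ 32 (mod 82)
Verification: 29 × 32 = 928 = 11 × 82 + 26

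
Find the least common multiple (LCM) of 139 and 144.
20016

First find GCD(139, 144) using the Euclidean algorithm:
139 = 0 × 144 + 139
144 = 1 × 139 + 5
139 = 27 × 5 + 4
5 = 1 × 4 + 1
4 = 4 × 1 + 0
GCD(139, 144) = 1

LCM formula: LCM(a, b) = (a × b) / GCD(a, b)
LCM(139, 144) = (139 × 144) / 1
LCM(139, 144) = 20016 / 1
LCM(139, 144) = 20016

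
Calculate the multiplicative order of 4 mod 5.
Powers of 4 mod 5: 4^1≡4, 4^2≡1. Order = 2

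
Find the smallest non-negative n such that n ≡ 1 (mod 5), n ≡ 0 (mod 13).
26

Using the Chinese Remainder Theorem:
M = product of moduli = 65
For equation 1: M_1 = 13, 13 ≡ 3 (mod 5), inverse of 13 mod 5 is 2 (check: 3 × 2 = 6 ≡ 1 (mod 5))
For equation 2: M_2 = 5, 5 ≡ 5 (mod 13), inverse of 5 mod 13 is 8 (check: 5 × 8 = 40 ≡ 1 (mod 13))
Combine: n ≡ Σ r_i×M_i×(M_i⁻¹ mod m_i) = 1×13×2 + 0×5×8 = 26 + 0 = 26
26 mod 65 = 26
n ≡ 26 (mod 65)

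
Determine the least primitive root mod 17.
p - 1 = 16 has prime divisors 2. h is a primitive root mod 17 iff h^(16/q) ≢ 1 (mod 17) for each such q.
h = 2: 2^8 ≡ 1 (mod 17); 2^8 ≡ 1, so not a primitive root.
h = 3: 3^8 ≡ 16 (mod 17); none is 1, so 3 has order 16 and is a primitive root.
The smallest primitive root mod 17 is g = 3.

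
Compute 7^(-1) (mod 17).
7^(-1) ≡ 5 (mod 17). Verification: 7 × 5 = 35 ≡ 1 (mod 17)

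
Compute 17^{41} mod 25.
17

Using successive squaring:
Binary expansion of 41: 101001
Powers of 17 mod 25 (each is the square of the previous):
  17^1 ≡ 17 (mod 25)
  17^2 ≡ 17² = 289 ≡ 14 (mod 25)
  17^4 ≡ 14² = 196 ≡ 21 (mod 25)
  17^8 ≡ 21² = 441 ≡ 16 (mod 25)
  17^16 ≡ 16² = 256 ≡ 6 (mod 25)
  17^32 ≡ 6² = 36 ≡ 11 (mod 25)
41 = 32 + 8 + 1, so 17^41 = 17^32 × 17^8 × 17^1 ≡ 11 × 16 × 17 (mod 25)
Multiplying step by step:
  11 × 16 = 176 ≡ 1 (mod 25)
  1 × 17 = 17 ≡ 17 (mod 25)
Result: 17^41 ≡ 17 (mod 25)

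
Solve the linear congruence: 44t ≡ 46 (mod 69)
23

Since gcd(44, 69) = 1 divides 46, a solution exists.
Multiply both sides by the inverse of 44 mod 69:
  44^(-1) mod 69 = 11
  x ≡ 11 × 46 ≡ 506 ≡ 23 (mod 69)
Verification: 44 × 23 = 1012 = 14 × 69 + 46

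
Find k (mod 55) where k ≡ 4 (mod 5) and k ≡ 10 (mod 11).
M = 5 × 11 = 55. M₁ = 11, y₁ ≡ 1 (mod 5). M₂ = 5, y₂ ≡ 9 (mod 11). k = 4×11×1 + 10×5×9 ≡ 54 (mod 55)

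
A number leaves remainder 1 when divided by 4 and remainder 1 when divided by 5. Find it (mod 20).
M = 4 × 5 = 20. M₁ = 5, y₁ ≡ 1 (mod 4). M₂ = 4, y₂ ≡ 4 (mod 5). m = 1×5×1 + 1×4×4 ≡ 1 (mod 20)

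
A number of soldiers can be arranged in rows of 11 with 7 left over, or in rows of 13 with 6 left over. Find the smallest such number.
M = 11 × 13 = 143. M₁ = 13, y₁ ≡ 6 (mod 11). M₂ = 11, y₂ ≡ 6 (mod 13). k = 7×13×6 + 6×11×6 ≡ 84 (mod 143). The smallest positive such number is 84.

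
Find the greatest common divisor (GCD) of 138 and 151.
1

Using the Euclidean algorithm:
138 = 0 × 151 + 138
151 = 1 × 138 + 13
138 = 10 × 13 + 8
13 = 1 × 8 + 5
8 = 1 × 5 + 3
5 = 1 × 3 + 2
3 = 1 × 2 + 1
2 = 2 × 1 + 0

GCD(138, 151) = 1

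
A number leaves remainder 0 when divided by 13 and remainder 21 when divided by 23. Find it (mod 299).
M = 13 × 23 = 299. M₁ = 23, y₁ ≡ 4 (mod 13). M₂ = 13, y₂ ≡ 16 (mod 23). r = 0×23×4 + 21×13×16 ≡ 182 (mod 299)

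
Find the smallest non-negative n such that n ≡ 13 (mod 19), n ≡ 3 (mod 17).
241

Using the Chinese Remainder Theorem:
M = product of moduli = 323
For equation 1: M_1 = 17, 17 ≡ 17 (mod 19), inverse of 17 mod 19 is 9 (check: 17 × 9 = 153 ≡ 1 (mod 19))
For equation 2: M_2 = 19, 19 ≡ 2 (mod 17), inverse of 19 mod 17 is 9 (check: 2 × 9 = 18 ≡ 1 (mod 17))
Combine: n ≡ Σ r_i×M_i×(M_i⁻¹ mod m_i) = 13×17×9 + 3×19×9 = 1989 + 513 = 2502
2502 mod 323 = 241
n ≡ 241 (mod 323)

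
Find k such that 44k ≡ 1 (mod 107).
44^(-1) ≡ 90 (mod 107). Verification: 44 × 90 = 3960 ≡ 1 (mod 107)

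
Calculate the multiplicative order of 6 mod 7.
Powers of 6 mod 7: 6^1≡6, 6^2≡1. Order = 2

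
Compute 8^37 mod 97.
Using repeated squaring. 37 = 32 + 4 + 1 (binary 100101). Repeated squaring mod 97: 8^1 ≡ 8; 8^2 ≡ 8² = 64 ≡ 64; 8^4 ≡ 64² = 4096 ≡ 22; 8^8 ≡ 22² = 484 ≡ 96; 8^16 ≡ 96² = 9216 ≡ 1; 8^32 ≡ 1² = 1 ≡ 1. Multiply: 8^37 = 8^32 × 8^4 × 8^1 ≡ 1 × 22 × 8 (mod 97): 1 × 22 = 22 ≡ 22; 22 × 8 = 176 ≡ 79. So 8^37 ≡ 79 (mod 97).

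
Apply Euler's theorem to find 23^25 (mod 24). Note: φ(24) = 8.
By Euler: 23^{8} ≡ 1 (mod 24) since gcd(23, 24) = 1. 25 = 3×8 + 1. So 23^{25} ≡ 23^{1} ≡ 23 (mod 24)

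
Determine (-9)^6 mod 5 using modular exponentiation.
(-9) ≡ 1 (mod 5). 6 = 4 + 2 (binary 110). Repeated squaring mod 5: 1^1 ≡ 1; 1^2 ≡ 1² = 1 ≡ 1; 1^4 ≡ 1² = 1 ≡ 1. Multiply: (-9)^6 ≡ 1^4 × 1^2 ≡ 1 × 1 (mod 5): 1 × 1 = 1 ≡ 1. So (-9)^6 ≡ 1 (mod 5).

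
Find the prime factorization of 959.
7 × 137

Divide by primes starting from smallest:
959 ÷ 7 = 137
137 ÷ 137 = 1

959 = 7 × 137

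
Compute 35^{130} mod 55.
45

Using successive squaring:
Binary expansion of 130: 10000010
Powers of 35 mod 55 (each is the square of the previous):
  35^1 ≡ 35 (mod 55)
  35^2 ≡ 35² = 1225 ≡ 15 (mod 55)
  35^4 ≡ 15² = 225 ≡ 5 (mod 55)
  35^8 ≡ 5² = 25 ≡ 25 (mod 55)
  35^16 ≡ 25² = 625 ≡ 20 (mod 55)
  35^32 ≡ 20² = 400 ≡ 15 (mod 55)
  35^64 ≡ 15² = 225 ≡ 5 (mod 55)
  35^128 ≡ 5² = 25 ≡ 25 (mod 55)
130 = 128 + 2, so 35^130 = 35^128 × 35^2 ≡ 25 × 15 (mod 55)
Multiplying step by step:
  25 × 15 = 375 ≡ 45 (mod 55)
Result: 35^130 ≡ 45 (mod 55)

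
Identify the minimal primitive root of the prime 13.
p - 1 = 12 has prime divisors 2, 3. h is a primitive root mod 13 iff h^(12/q) ≢ 1 (mod 13) for each such q.
h = 2: 2^6 ≡ 12, 2^4 ≡ 3 (mod 13); none is 1, so 2 has order 12 and is a primitive root.
The smallest primitive root mod 13 is g = 2.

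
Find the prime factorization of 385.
5 × 7 × 11

Divide by primes starting from smallest:
385 ÷ 5 = 77
77 ÷ 7 = 11
11 ÷ 11 = 1

385 = 5 × 7 × 11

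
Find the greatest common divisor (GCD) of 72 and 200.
8

Using the Euclidean algorithm:
72 = 0 × 200 + 72
200 = 2 × 72 + 56
72 = 1 × 56 + 16
56 = 3 × 16 + 8
16 = 2 × 8 + 0

GCD(72, 200) = 8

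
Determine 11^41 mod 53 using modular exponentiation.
Using repeated squaring. 41 = 32 + 8 + 1 (binary 101001). Repeated squaring mod 53: 11^1 ≡ 11; 11^2 ≡ 11² = 121 ≡ 15; 11^4 ≡ 15² = 225 ≡ 13; 11^8 ≡ 13² = 169 ≡ 10; 11^16 ≡ 10² = 100 ≡ 47; 11^32 ≡ 47² = 2209 ≡ 36. Multiply: 11^41 = 11^32 × 11^8 × 11^1 ≡ 36 × 10 × 11 (mod 53): 36 × 10 = 360 ≡ 42; 42 × 11 = 462 ≡ 38. So 11^41 ≡ 38 (mod 53).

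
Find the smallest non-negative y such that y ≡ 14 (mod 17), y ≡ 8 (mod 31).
473

Using the Chinese Remainder Theorem:
M = product of moduli = 527
For equation 1: M_1 = 31, 31 ≡ 14 (mod 17), inverse of 31 mod 17 is 11 (check: 14 × 11 = 154 ≡ 1 (mod 17))
For equation 2: M_2 = 17, 17 ≡ 17 (mod 31), inverse of 17 mod 31 is 11 (check: 17 × 11 = 187 ≡ 1 (mod 31))
Combine: y ≡ Σ r_i×M_i×(M_i⁻¹ mod m_i) = 14×31×11 + 8×17×11 = 4774 + 1496 = 6270
6270 mod 527 = 473
y ≡ 473 (mod 527)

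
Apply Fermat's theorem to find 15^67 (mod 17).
By Fermat: 15^{16} ≡ 1 (mod 17). 67 = 4×16 + 3. So 15^{67} ≡ 15^{3} ≡ 9 (mod 17)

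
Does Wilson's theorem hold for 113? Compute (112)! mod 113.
(112)! mod 113 = 112. Since this equals -1 (mod 113), Wilson confirms 113 is prime.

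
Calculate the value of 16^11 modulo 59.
Using repeated squaring. 11 = 8 + 2 + 1 (binary 1011). Repeated squaring mod 59: 16^1 ≡ 16; 16^2 ≡ 16² = 256 ≡ 20; 16^4 ≡ 20² = 400 ≡ 46; 16^8 ≡ 46² = 2116 ≡ 51. Multiply: 16^11 = 16^8 × 16^2 × 16^1 ≡ 51 × 20 × 16 (mod 59): 51 × 20 = 1020 ≡ 17; 17 × 16 = 272 ≡ 36. So 16^11 ≡ 36 (mod 59).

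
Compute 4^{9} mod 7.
1

Using successive squaring:
Binary expansion of 9: 1001
Powers of 4 mod 7 (each is the square of the previous):
  4^1 ≡ 4 (mod 7)
  4^2 ≡ 4² = 16 ≡ 2 (mod 7)
  4^4 ≡ 2² = 4 ≡ 4 (mod 7)
  4^8 ≡ 4² = 16 ≡ 2 (mod 7)
9 = 8 + 1, so 4^9 = 4^8 × 4^1 ≡ 2 × 4 (mod 7)
Multiplying step by step:
  2 × 4 = 8 ≡ 1 (mod 7)
Result: 4^9 ≡ 1 (mod 7)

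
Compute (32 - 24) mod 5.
3

(32 - 24) = 8
8 mod 5 = 3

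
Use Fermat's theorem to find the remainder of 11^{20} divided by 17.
4

By Fermat's Little Theorem, a^(p-1) ≡ 1 (mod p) for prime p and gcd(a, p) = 1
Here p = 17, so 11^16 ≡ 1 (mod 17)
We can reduce the exponent: 20 mod 16 = 4
So 11^20 ≡ 11^4 (mod 17)
Computing: 11^4 mod 17 = 4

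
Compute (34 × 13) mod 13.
0

(34 × 13) = 442
442 mod 13 = 0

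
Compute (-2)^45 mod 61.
Using repeated squaring. (-2) ≡ 59 (mod 61). 45 = 32 + 8 + 4 + 1 (binary 101101). Repeated squaring mod 61: 59^1 ≡ 59; 59^2 ≡ 59² = 3481 ≡ 4; 59^4 ≡ 4² = 16 ≡ 16; 59^8 ≡ 16² = 256 ≡ 12; 59^16 ≡ 12² = 144 ≡ 22; 59^32 ≡ 22² = 484 ≡ 57. Multiply: (-2)^45 ≡ 59^32 × 59^8 × 59^4 × 59^1 ≡ 57 × 12 × 16 × 59 (mod 61): 57 × 12 = 684 ≡ 13; 13 × 16 = 208 ≡ 25; 25 × 59 = 1475 ≡ 11. So (-2)^45 ≡ 11 (mod 61).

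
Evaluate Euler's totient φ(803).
720

Prime factorization: 803 = 11 × 73
Using the formula φ(n) = n × Π(1 - 1/p) for each prime factor p:
φ(803) = 803 × (1 - 1/11) × (1 - 1/73)
φ(803) = 720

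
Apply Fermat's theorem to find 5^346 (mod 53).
By Fermat: 5^{52} ≡ 1 (mod 53). 346 ≡ 34 (mod 52). So 5^{346} ≡ 5^{34} ≡ 38 (mod 53)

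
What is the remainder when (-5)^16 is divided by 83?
Using repeated squaring. (-5) ≡ 78 (mod 83). 16 = 16 (binary 10000). Repeated squaring mod 83: 78^1 ≡ 78; 78^2 ≡ 78² = 6084 ≡ 25; 78^4 ≡ 25² = 625 ≡ 44; 78^8 ≡ 44² = 1936 ≡ 27; 78^16 ≡ 27² = 729 ≡ 65. So (-5)^16 ≡ 65 (mod 83).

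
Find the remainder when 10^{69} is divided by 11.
By Fermat: 10^{10} ≡ 1 (mod 11). 69 = 6×10 + 9. So 10^{69} ≡ 10^{9} ≡ 10 (mod 11)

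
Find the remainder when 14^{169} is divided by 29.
By Fermat: 14^{28} ≡ 1 (mod 29). 169 = 6×28 + 1. So 14^{169} ≡ 14^{1} ≡ 14 (mod 29)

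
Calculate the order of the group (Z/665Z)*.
432

Prime factorization: 665 = 5 × 7 × 19
Using the formula φ(n) = n × Π(1 - 1/p) for each prime factor p:
φ(665) = 665 × (1 - 1/5) × (1 - 1/7) × (1 - 1/19)
φ(665) = 432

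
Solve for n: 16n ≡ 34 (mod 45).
19

Since gcd(16, 45) = 1 divides 34, a solution exists.
Multiply both sides by the inverse of 16 mod 45:
  16^(-1) mod 45 = 31
  x ≡ 31 × 34 ≡ 1054 ≡ 19 (mod 45)
Verification: 16 × 19 = 304 = 6 × 45 + 34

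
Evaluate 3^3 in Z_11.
3 = 2 + 1 (binary 11). Repeated squaring mod 11: 3^1 ≡ 3; 3^2 ≡ 3² = 9 ≡ 9. Multiply: 3^3 = 3^2 × 3^1 ≡ 9 × 3 (mod 11): 9 × 3 = 27 ≡ 5. So 3^3 ≡ 5 (mod 11).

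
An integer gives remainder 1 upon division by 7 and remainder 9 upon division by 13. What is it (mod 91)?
M = 7 × 13 = 91. M₁ = 13, y₁ ≡ 6 (mod 7). M₂ = 7, y₂ ≡ 2 (mod 13). x = 1×13×6 + 9×7×2 ≡ 22 (mod 91). The smallest positive such number is 22.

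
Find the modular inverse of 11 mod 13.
11^(-1) ≡ 6 (mod 13). Verification: 11 × 6 = 66 ≡ 1 (mod 13)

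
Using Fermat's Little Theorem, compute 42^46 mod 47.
By Fermat's Little Theorem, 42^{46} ≡ 1 (mod 47) since 47 is prime and gcd(42, 47) = 1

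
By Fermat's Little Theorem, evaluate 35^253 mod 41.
By Fermat: 35^{40} ≡ 1 (mod 41). 253 = 6×40 + 13. So 35^{253} ≡ 35^{13} ≡ 17 (mod 41)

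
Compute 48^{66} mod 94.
48

Using successive squaring:
Binary expansion of 66: 1000010
Powers of 48 mod 94 (each is the square of the previous):
  48^1 ≡ 48 (mod 94)
  48^2 ≡ 48² = 2304 ≡ 48 (mod 94)
  48^4 ≡ 48² = 2304 ≡ 48 (mod 94)
  48^8 ≡ 48² = 2304 ≡ 48 (mod 94)
  48^16 ≡ 48² = 2304 ≡ 48 (mod 94)
  48^32 ≡ 48² = 2304 ≡ 48 (mod 94)
  48^64 ≡ 48² = 2304 ≡ 48 (mod 94)
66 = 64 + 2, so 48^66 = 48^64 × 48^2 ≡ 48 × 48 (mod 94)
Multiplying step by step:
  48 × 48 = 2304 ≡ 48 (mod 94)
Result: 48^66 ≡ 48 (mod 94)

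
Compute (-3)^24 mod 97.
Using repeated squaring. (-3) ≡ 94 (mod 97). 24 = 16 + 8 (binary 11000). Repeated squaring mod 97: 94^1 ≡ 94; 94^2 ≡ 94² = 8836 ≡ 9; 94^4 ≡ 9² = 81 ≡ 81; 94^8 ≡ 81² = 6561 ≡ 62; 94^16 ≡ 62² = 3844 ≡ 61. Multiply: (-3)^24 ≡ 94^16 × 94^8 ≡ 61 × 62 (mod 97): 61 × 62 = 3782 ≡ 96. So (-3)^24 ≡ 96 (mod 97).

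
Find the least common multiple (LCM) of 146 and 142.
10366

First find GCD(146, 142) using the Euclidean algorithm:
146 = 1 × 142 + 4
142 = 35 × 4 + 2
4 = 2 × 2 + 0
GCD(146, 142) = 2

LCM formula: LCM(a, b) = (a × b) / GCD(a, b)
LCM(146, 142) = (146 × 142) / 2
LCM(146, 142) = 20732 / 2
LCM(146, 142) = 10366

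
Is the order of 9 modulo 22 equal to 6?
No, the actual order is 5, not 6.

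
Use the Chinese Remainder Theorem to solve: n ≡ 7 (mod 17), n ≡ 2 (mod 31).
126

Using the Chinese Remainder Theorem:
M = product of moduli = 527
For equation 1: M_1 = 31, 31 ≡ 14 (mod 17), inverse of 31 mod 17 is 11 (check: 14 × 11 = 154 ≡ 1 (mod 17))
For equation 2: M_2 = 17, 17 ≡ 17 (mod 31), inverse of 17 mod 31 is 11 (check: 17 × 11 = 187 ≡ 1 (mod 31))
Combine: n ≡ Σ r_i×M_i×(M_i⁻¹ mod m_i) = 7×31×11 + 2×17×11 = 2387 + 374 = 2761
2761 mod 527 = 126
n ≡ 126 (mod 527)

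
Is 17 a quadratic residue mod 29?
By Euler's criterion: 17^{14} ≡ 28 (mod 29). Since this equals -1 (≡ 28), 17 is not a QR.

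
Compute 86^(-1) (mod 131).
86^(-1) ≡ 32 (mod 131). Verification: 86 × 32 = 2752 ≡ 1 (mod 131)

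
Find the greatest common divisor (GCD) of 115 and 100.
5

Using the Euclidean algorithm:
115 = 1 × 100 + 15
100 = 6 × 15 + 10
15 = 1 × 10 + 5
10 = 2 × 5 + 0

GCD(115, 100) = 5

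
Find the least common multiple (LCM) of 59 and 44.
2596

First find GCD(59, 44) using the Euclidean algorithm:
59 = 1 × 44 + 15
44 = 2 × 15 + 14
15 = 1 × 14 + 1
14 = 14 × 1 + 0
GCD(59, 44) = 1

LCM formula: LCM(a, b) = (a × b) / GCD(a, b)
LCM(59, 44) = (59 × 44) / 1
LCM(59, 44) = 2596 / 1
LCM(59, 44) = 2596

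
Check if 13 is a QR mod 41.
By Euler's criterion: 13^{20} ≡ 40 (mod 41). Since this equals -1 (≡ 40), 13 is not a QR.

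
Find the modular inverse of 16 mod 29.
16^(-1) ≡ 20 (mod 29). Verification: 16 × 20 = 320 ≡ 1 (mod 29)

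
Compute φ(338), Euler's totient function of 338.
156

Prime factorization: 338 = 2 × 13^2
Using the formula φ(n) = n × Π(1 - 1/p) for each prime factor p:
φ(338) = 338 × (1 - 1/2) × (1 - 1/13)
φ(338) = 156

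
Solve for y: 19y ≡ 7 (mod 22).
5

Since gcd(19, 22) = 1 divides 7, a solution exists.
Multiply both sides by the inverse of 19 mod 22:
  19^(-1) mod 22 = 7
  x ≡ 7 × 7 ≡ 49 ≡ 5 (mod 22)
Verification: 19 × 5 = 95 = 4 × 22 + 7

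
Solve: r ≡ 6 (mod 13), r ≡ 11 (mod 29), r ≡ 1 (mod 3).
M = 13 × 29 × 3 = 1131. M₁ = 87, y₁ ≡ 3 (mod 13). M₂ = 39, y₂ ≡ 3 (mod 29). M₃ = 377, y₃ ≡ 2 (mod 3). r = 6×87×3 + 11×39×3 + 1×377×2 ≡ 214 (mod 1131)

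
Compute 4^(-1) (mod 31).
4^(-1) ≡ 8 (mod 31). Verification: 4 × 8 = 32 ≡ 1 (mod 31)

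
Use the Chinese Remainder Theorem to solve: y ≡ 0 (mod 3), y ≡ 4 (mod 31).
M = 3 × 31 = 93. M₁ = 31, y₁ ≡ 1 (mod 3). M₂ = 3, y₂ ≡ 21 (mod 31). y = 0×31×1 + 4×3×21 ≡ 66 (mod 93)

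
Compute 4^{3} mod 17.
13

Using successive squaring:
Binary expansion of 3: 11
Powers of 4 mod 17 (each is the square of the previous):
  4^1 ≡ 4 (mod 17)
  4^2 ≡ 4² = 16 ≡ 16 (mod 17)
3 = 2 + 1, so 4^3 = 4^2 × 4^1 ≡ 16 × 4 (mod 17)
Multiplying step by step:
  16 × 4 = 64 ≡ 13 (mod 17)
Result: 4^3 ≡ 13 (mod 17)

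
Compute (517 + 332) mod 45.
39

(517 + 332) = 849
849 mod 45 = 39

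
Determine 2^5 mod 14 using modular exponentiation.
5 = 4 + 1 (binary 101). Repeated squaring mod 14: 2^1 ≡ 2; 2^2 ≡ 2² = 4 ≡ 4; 2^4 ≡ 4² = 16 ≡ 2. Multiply: 2^5 = 2^4 × 2^1 ≡ 2 × 2 (mod 14): 2 × 2 = 4 ≡ 4. So 2^5 ≡ 4 (mod 14).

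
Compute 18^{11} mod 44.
40

Using successive squaring:
Binary expansion of 11: 1011
Powers of 18 mod 44 (each is the square of the previous):
  18^1 ≡ 18 (mod 44)
  18^2 ≡ 18² = 324 ≡ 16 (mod 44)
  18^4 ≡ 16² = 256 ≡ 36 (mod 44)
  18^8 ≡ 36² = 1296 ≡ 20 (mod 44)
11 = 8 + 2 + 1, so 18^11 = 18^8 × 18^2 × 18^1 ≡ 20 × 16 × 18 (mod 44)
Multiplying step by step:
  20 × 16 = 320 ≡ 12 (mod 44)
  12 × 18 = 216 ≡ 40 (mod 44)
Result: 18^11 ≡ 40 (mod 44)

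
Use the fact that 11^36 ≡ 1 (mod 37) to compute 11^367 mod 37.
By Fermat: 11^{36} ≡ 1 (mod 37). 367 ≡ 7 (mod 36). So 11^{367} ≡ 11^{7} ≡ 11 (mod 37)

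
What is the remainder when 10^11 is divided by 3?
Using Fermat: 10^{2} ≡ 1 (mod 3). 11 ≡ 1 (mod 2). So 10^{11} ≡ 10^{1} ≡ 1 (mod 3)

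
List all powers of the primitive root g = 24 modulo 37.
g^1, g^2, ..., g^{36} mod 37: {24, 21, 23, 34, 2, 11, 5, 9, 31, 4, 22, 10, 18, 25, 8, 7, 20, 36, 13, 16, 14, 3, 35, 26, 32, 28, 6, 33, 15, 27, 19, 12, 29, 30, 17, 1}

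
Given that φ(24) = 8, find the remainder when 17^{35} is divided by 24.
By Euler: 17^{8} ≡ 1 (mod 24) since gcd(17, 24) = 1. 35 = 4×8 + 3. So 17^{35} ≡ 17^{3} ≡ 17 (mod 24)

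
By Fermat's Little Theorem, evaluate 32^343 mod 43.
By Fermat: 32^{42} ≡ 1 (mod 43). 343 = 8×42 + 7. So 32^{343} ≡ 32^{7} ≡ 42 (mod 43)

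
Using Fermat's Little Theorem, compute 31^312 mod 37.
By Fermat: 31^{36} ≡ 1 (mod 37). 312 = 8×36 + 24. So 31^{312} ≡ 31^{24} ≡ 1 (mod 37)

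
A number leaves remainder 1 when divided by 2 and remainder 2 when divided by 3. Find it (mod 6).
M = 2 × 3 = 6. M₁ = 3, y₁ ≡ 1 (mod 2). M₂ = 2, y₂ ≡ 2 (mod 3). x = 1×3×1 + 2×2×2 ≡ 5 (mod 6)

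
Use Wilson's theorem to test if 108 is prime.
(107)! mod 108 = 0. Since 0 ≢ -1 (mod 108), 108 is not prime.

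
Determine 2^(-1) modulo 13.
2^(-1) ≡ 7 (mod 13). Verification: 2 × 7 = 14 ≡ 1 (mod 13)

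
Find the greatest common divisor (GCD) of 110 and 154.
22

Using the Euclidean algorithm:
110 = 0 × 154 + 110
154 = 1 × 110 + 44
110 = 2 × 44 + 22
44 = 2 × 22 + 0

GCD(110, 154) = 22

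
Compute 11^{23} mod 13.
6

Using successive squaring:
Binary expansion of 23: 10111
Powers of 11 mod 13 (each is the square of the previous):
  11^1 ≡ 11 (mod 13)
  11^2 ≡ 11² = 121 ≡ 4 (mod 13)
  11^4 ≡ 4² = 16 ≡ 3 (mod 13)
  11^8 ≡ 3² = 9 ≡ 9 (mod 13)
  11^16 ≡ 9² = 81 ≡ 3 (mod 13)
23 = 16 + 4 + 2 + 1, so 11^23 = 11^16 × 11^4 × 11^2 × 11^1 ≡ 3 × 3 × 4 × 11 (mod 13)
Multiplying step by step:
  3 × 3 = 9 ≡ 9 (mod 13)
  9 × 4 = 36 ≡ 10 (mod 13)
  10 × 11 = 110 ≡ 6 (mod 13)
Result: 11^23 ≡ 6 (mod 13)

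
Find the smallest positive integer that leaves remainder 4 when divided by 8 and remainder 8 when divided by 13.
M = 8 × 13 = 104. M₁ = 13, y₁ ≡ 5 (mod 8). M₂ = 8, y₂ ≡ 5 (mod 13). k = 4×13×5 + 8×8×5 ≡ 60 (mod 104). The smallest positive such number is 60.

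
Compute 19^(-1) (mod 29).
19^(-1) ≡ 26 (mod 29). Verification: 19 × 26 = 494 ≡ 1 (mod 29)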